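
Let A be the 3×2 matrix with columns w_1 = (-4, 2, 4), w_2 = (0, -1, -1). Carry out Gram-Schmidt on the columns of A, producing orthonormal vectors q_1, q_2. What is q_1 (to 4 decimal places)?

w_1 = (-4, 2, 4); ‖w_1‖ = 6.0000, so q_1 = (-0.6667, 0.3333, 0.6667).

q_1 = (-0.6667, 0.3333, 0.6667)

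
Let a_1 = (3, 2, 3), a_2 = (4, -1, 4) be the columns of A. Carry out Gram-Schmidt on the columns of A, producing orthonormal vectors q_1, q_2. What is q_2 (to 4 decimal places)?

q_2 = (0.3015, -0.9045, 0.3015)

q_1 = a_1/‖a_1‖ = (3, 2, 3)/4.6904 = (0.6396, 0.4264, 0.6396).
r_{12} = q_1·a_2 = 4.6904.
u_2 = a_2 − 4.6904·q_1 = (1.0000, -3.0000, 1.0000).
‖u_2‖ = 3.3166, so q_2 = (0.3015, -0.9045, 0.3015).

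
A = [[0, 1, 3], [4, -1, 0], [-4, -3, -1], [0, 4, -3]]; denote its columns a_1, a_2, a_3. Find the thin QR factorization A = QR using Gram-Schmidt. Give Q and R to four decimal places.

Q = [[0.0000, 0.2000, 0.8065], [0.7071, -0.4000, -0.2606], [-0.7071, -0.4000, -0.2606], [0.0000, 0.8000, -0.4623]], R = [[5.6569, 1.4142, 0.7071], [0.0000, 5.0000, -1.4000], [0.0000, 0.0000, 4.0669]]

a_1 = (0, 4, -4, 0); ‖a_1‖ = 5.6569, so e_1 = (0.0000, 0.7071, -0.7071, 0.0000).
e_1·a_2 = 0.0000·1 + 0.7071·(-1) + (-0.7071)·(-3) + 0.0000·4 = 1.4142.
u_2 = a_2 − 1.4142·e_1 = (1.0000, -2.0000, -2.0000, 4.0000).
‖u_2‖ = 5.0000, so e_2 = (0.2000, -0.4000, -0.4000, 0.8000).
e_1·a_3 = 0.0000·3 + 0.7071·0 + (-0.7071)·(-1) + 0.0000·(-3) = 0.7071; e_2·a_3 = 0.2000·3 + (-0.4000)·0 + (-0.4000)·(-1) + 0.8000·(-3) = -1.4000.
u_3 = a_3 − 0.7071·e_1 + 1.4000·e_2 = (3.2800, -1.0600, -1.0600, -1.8800).
‖u_3‖ = 4.0669, so e_3 = (0.8065, -0.2606, -0.2606, -0.4623).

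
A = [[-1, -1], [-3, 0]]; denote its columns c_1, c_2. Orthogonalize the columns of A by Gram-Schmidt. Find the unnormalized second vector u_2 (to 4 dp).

c_1 = (-1, -3); ‖c_1‖ = 3.1623, so e_1 = (-0.3162, -0.9487).
e_1·c_2 = (-0.3162)·(-1) + (-0.9487)·0 = 0.3162.
u_2 = c_2 − 0.3162·e_1 = (-0.9000, 0.3000).

u_2 = (-0.9000, 0.3000)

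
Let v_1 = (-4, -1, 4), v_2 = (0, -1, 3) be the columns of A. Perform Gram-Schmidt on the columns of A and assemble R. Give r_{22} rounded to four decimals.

r_{22} = 2.2088

q_1 = v_1/‖v_1‖ = (-4, -1, 4)/5.7446 = (-0.6963, -0.1741, 0.6963).
r_{12} = q_1·v_2 = 2.2630.
u_2 = v_2 − 2.2630·q_1 = (1.5758, -0.6061, 1.4242).
r_{22} = ‖u_2‖ = 2.2088.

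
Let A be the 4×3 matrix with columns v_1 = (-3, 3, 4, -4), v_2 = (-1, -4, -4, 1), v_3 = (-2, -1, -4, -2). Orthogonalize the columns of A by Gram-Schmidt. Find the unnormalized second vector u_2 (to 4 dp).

u_2 = (-2.7400, -2.2600, -1.6800, -1.3200)

v_1 = (-3, 3, 4, -4); ‖v_1‖ = 7.0711, so e_1 = (-0.4243, 0.4243, 0.5657, -0.5657).
e_1·v_2 = (-0.4243)·(-1) + 0.4243·(-4) + 0.5657·(-4) + (-0.5657)·1 = -4.1012.
u_2 = v_2 + 4.1012·e_1 = (-2.7400, -2.2600, -1.6800, -1.3200).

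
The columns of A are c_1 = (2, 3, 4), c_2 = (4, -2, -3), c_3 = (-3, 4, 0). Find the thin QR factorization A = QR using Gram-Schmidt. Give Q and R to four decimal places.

q_1 = c_1/‖c_1‖ = (2, 3, 4)/5.3852 = (0.3714, 0.5571, 0.7428).
r_{12} = q_1·c_2 = -1.8570.
u_2 = c_2 + 1.8570·q_1 = (4.6897, -0.9655, -1.6207).
‖u_2‖ = 5.0549, so q_2 = (0.9277, -0.1910, -0.3206).
r_{13} = q_1·c_3 = 1.1142; r_{23} = q_2·c_3 = -3.5473.
u_3 = c_3 − 1.1142·q_1 + 3.5473·q_2 = (-0.1228, 2.7018, -1.9649).
‖u_3‖ = 3.3430, so q_3 = (-0.0367, 0.8082, -0.5878).

Q = [[0.3714, 0.9277, -0.0367], [0.5571, -0.1910, 0.8082], [0.7428, -0.3206, -0.5878]], R = [[5.3852, -1.8570, 1.1142], [0.0000, 5.0549, -3.5473], [0.0000, 0.0000, 3.3430]]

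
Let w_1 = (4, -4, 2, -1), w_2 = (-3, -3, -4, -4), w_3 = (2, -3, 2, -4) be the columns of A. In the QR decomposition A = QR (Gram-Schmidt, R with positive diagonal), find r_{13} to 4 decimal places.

w_1 = (4, -4, 2, -1); ‖w_1‖ = 6.0828, so q_1 = (0.6576, -0.6576, 0.3288, -0.1644).
r_{13} = q_1·w_3 = 4.6032.

r_{13} = 4.6032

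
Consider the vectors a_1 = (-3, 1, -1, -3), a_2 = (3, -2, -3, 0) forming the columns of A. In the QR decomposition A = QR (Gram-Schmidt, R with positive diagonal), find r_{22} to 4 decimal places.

a_1 = (-3, 1, -1, -3); ‖a_1‖ = 4.4721, so q_1 = (-0.6708, 0.2236, -0.2236, -0.6708).
q_1·a_2 = (-0.6708)·3 + 0.2236·(-2) + (-0.2236)·(-3) + (-0.6708)·0 = -1.7889.
u_2 = a_2 + 1.7889·q_1 = (1.8000, -1.6000, -3.4000, -1.2000).
r_{22} = ‖u_2‖ = 4.3359.

r_{22} = 4.3359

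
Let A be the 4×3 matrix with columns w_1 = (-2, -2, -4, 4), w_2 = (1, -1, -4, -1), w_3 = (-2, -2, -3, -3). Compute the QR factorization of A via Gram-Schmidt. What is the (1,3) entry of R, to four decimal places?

q_1 = w_1/‖w_1‖ = (-2, -2, -4, 4)/6.3246 = (-0.3162, -0.3162, -0.6325, 0.6325).
r_{13} = q_1·w_3 = 1.2649.

r_{13} = 1.2649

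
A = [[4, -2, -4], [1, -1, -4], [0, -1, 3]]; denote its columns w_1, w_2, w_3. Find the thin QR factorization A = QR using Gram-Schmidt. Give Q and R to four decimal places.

q_1 = w_1/‖w_1‖ = (4, 1, 0)/4.1231 = (0.9701, 0.2425, 0.0000).
r_{12} = q_1·w_2 = -2.1828.
u_2 = w_2 + 2.1828·q_1 = (0.1176, -0.4706, -1.0000).
‖u_2‖ = 1.1114, so q_2 = (0.1059, -0.4234, -0.8997).
r_{13} = q_1·w_3 = -4.8507; r_{23} = q_2·w_3 = -1.4290.
u_3 = w_3 + 4.8507·q_1 + 1.4290·q_2 = (0.8571, -3.4286, 1.7143).
‖u_3‖ = 3.9279, so q_3 = (0.2182, -0.8729, 0.4364).

Q = [[0.9701, 0.1059, 0.2182], [0.2425, -0.4234, -0.8729], [0.0000, -0.8997, 0.4364]], R = [[4.1231, -2.1828, -4.8507], [0.0000, 1.1114, -1.4290], [0.0000, 0.0000, 3.9279]]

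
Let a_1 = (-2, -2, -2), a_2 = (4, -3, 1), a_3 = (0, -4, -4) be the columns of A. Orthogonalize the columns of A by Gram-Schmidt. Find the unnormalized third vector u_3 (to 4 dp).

u_3 = (0.8649, 0.6486, -1.5135)

q_1 = a_1/‖a_1‖ = (-2, -2, -2)/3.4641 = (-0.5774, -0.5774, -0.5774).
r_{12} = q_1·a_2 = -1.1547.
u_2 = a_2 + 1.1547·q_1 = (3.3333, -3.6667, 0.3333).
‖u_2‖ = 4.9666, so q_2 = (0.6712, -0.7383, 0.0671).
r_{13} = q_1·a_3 = 4.6188; r_{23} = q_2·a_3 = 2.6846.
u_3 = a_3 − 4.6188·q_1 − 2.6846·q_2 = (0.8649, 0.6486, -1.5135).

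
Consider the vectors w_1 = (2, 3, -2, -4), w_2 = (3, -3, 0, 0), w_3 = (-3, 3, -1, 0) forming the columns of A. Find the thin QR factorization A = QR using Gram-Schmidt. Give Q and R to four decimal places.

w_1 = (2, 3, -2, -4); ‖w_1‖ = 5.7446, so q_1 = (0.3482, 0.5222, -0.3482, -0.6963).
q_1·w_2 = 0.3482·3 + 0.5222·(-3) + (-0.3482)·0 + (-0.6963)·0 = -0.5222.
u_2 = w_2 + 0.5222·q_1 = (3.1818, -2.7273, -0.1818, -0.3636).
‖u_2‖ = 4.2104, so q_2 = (0.7557, -0.6478, -0.0432, -0.0864).
q_1·w_3 = 0.3482·(-3) + 0.5222·3 + (-0.3482)·(-1) + (-0.6963)·0 = 0.8704; q_2·w_3 = 0.7557·(-3) + (-0.6478)·3 + (-0.0432)·(-1) + (-0.0864)·0 = -4.1672.
u_3 = w_3 − 0.8704·q_1 + 4.1672·q_2 = (-0.1538, -0.1538, -0.8769, 0.2462).
‖u_3‖ = 0.9364, so q_3 = (-0.1643, -0.1643, -0.9364, 0.2629).

Q = [[0.3482, 0.7557, -0.1643], [0.5222, -0.6478, -0.1643], [-0.3482, -0.0432, -0.9364], [-0.6963, -0.0864, 0.2629]], R = [[5.7446, -0.5222, 0.8704], [0.0000, 4.2104, -4.1672], [0.0000, 0.0000, 0.9364]]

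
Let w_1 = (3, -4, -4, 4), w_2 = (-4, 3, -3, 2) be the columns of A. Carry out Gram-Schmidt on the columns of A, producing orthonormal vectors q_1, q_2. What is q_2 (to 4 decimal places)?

w_1 = (3, -4, -4, 4); ‖w_1‖ = 7.5498, so q_1 = (0.3974, -0.5298, -0.5298, 0.5298).
q_1·w_2 = 0.3974·(-4) + (-0.5298)·3 + (-0.5298)·(-3) + 0.5298·2 = -0.5298.
u_2 = w_2 + 0.5298·q_1 = (-3.7895, 2.7193, -3.2807, 2.2807).
‖u_2‖ = 6.1416, so q_2 = (-0.6170, 0.4428, -0.5342, 0.3714).

q_2 = (-0.6170, 0.4428, -0.5342, 0.3714)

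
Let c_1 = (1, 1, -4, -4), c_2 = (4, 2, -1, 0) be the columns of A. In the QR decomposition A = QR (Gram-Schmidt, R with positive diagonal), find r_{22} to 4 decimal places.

c_1 = (1, 1, -4, -4); ‖c_1‖ = 5.8310, so e_1 = (0.1715, 0.1715, -0.6860, -0.6860).
e_1·c_2 = 0.1715·4 + 0.1715·2 + (-0.6860)·(-1) + (-0.6860)·0 = 1.7150.
u_2 = c_2 − 1.7150·e_1 = (3.7059, 1.7059, 0.1765, 1.1765).
r_{22} = ‖u_2‖ = 4.2496.

r_{22} = 4.2496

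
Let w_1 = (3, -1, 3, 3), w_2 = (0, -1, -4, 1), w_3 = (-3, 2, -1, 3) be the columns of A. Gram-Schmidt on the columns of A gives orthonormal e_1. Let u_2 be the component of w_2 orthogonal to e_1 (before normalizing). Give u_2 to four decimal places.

u_2 = (0.8571, -1.2857, -3.1429, 1.8571)

e_1 = w_1/‖w_1‖ = (3, -1, 3, 3)/5.2915 = (0.5669, -0.1890, 0.5669, 0.5669).
r_{12} = e_1·w_2 = -1.5119.
u_2 = w_2 + 1.5119·e_1 = (0.8571, -1.2857, -3.1429, 1.8571).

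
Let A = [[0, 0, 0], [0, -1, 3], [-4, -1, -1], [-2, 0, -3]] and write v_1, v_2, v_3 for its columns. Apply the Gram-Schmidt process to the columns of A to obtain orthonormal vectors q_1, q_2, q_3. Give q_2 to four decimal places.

v_1 = (0, 0, -4, -2); ‖v_1‖ = 4.4721, so q_1 = (0.0000, 0.0000, -0.8944, -0.4472).
q_1·v_2 = 0.0000·0 + 0.0000·(-1) + (-0.8944)·(-1) + (-0.4472)·0 = 0.8944.
u_2 = v_2 − 0.8944·q_1 = (0.0000, -1.0000, -0.2000, 0.4000).
‖u_2‖ = 1.0954, so q_2 = (0.0000, -0.9129, -0.1826, 0.3651).

q_2 = (0.0000, -0.9129, -0.1826, 0.3651)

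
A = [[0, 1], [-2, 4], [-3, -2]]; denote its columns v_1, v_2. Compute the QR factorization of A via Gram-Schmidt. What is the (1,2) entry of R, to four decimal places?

v_1 = (0, -2, -3); ‖v_1‖ = 3.6056, so q_1 = (0.0000, -0.5547, -0.8321).
r_{12} = q_1·v_2 = -0.5547.

r_{12} = -0.5547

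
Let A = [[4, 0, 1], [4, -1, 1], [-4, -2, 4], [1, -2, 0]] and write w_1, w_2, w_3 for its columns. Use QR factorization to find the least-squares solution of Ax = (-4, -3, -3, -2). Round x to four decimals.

x = (-0.5586, 0.5295, -1.0391)

w_1 = (4, 4, -4, 1); ‖w_1‖ = 7.0000, so e_1 = (0.5714, 0.5714, -0.5714, 0.1429).
e_1·w_2 = 0.5714·0 + 0.5714·(-1) + (-0.5714)·(-2) + 0.1429·(-2) = 0.2857.
u_2 = w_2 − 0.2857·e_1 = (-0.1633, -1.1633, -1.8367, -2.0408).
‖u_2‖ = 2.9864, so e_2 = (-0.0547, -0.3895, -0.6150, -0.6834).
e_1·w_3 = 0.5714·1 + 0.5714·1 + (-0.5714)·4 + 0.1429·0 = -1.1429; e_2·w_3 = (-0.0547)·1 + (-0.3895)·1 + (-0.6150)·4 + (-0.6834)·0 = -2.9044.
u_3 = w_3 + 1.1429·e_1 + 2.9044·e_2 = (1.4943, 0.5217, 1.5606, -1.8215).
‖u_3‖ = 2.8738, so e_3 = (0.5200, 0.1816, 0.5431, -0.6338).
Qᵀb = (-2.5714, 4.5991, -2.9861).
Back-substitute: x_3 = -2.9861/2.8738 = -1.0391.
x_2 = (4.5991 + 2.9044·(-1.0391))/2.9864 = 0.5295.
x_1 = (-2.5714 − 0.2857·0.5295 + 1.1429·(-1.0391))/7.0000 = -0.5586.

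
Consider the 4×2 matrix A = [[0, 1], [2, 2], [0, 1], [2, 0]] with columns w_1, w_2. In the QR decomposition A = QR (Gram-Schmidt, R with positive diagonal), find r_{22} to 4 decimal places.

r_{22} = 2.0000

e_1 = w_1/‖w_1‖ = (0, 2, 0, 2)/2.8284 = (0.0000, 0.7071, 0.0000, 0.7071).
r_{12} = e_1·w_2 = 1.4142.
u_2 = w_2 − 1.4142·e_1 = (1.0000, 1.0000, 1.0000, -1.0000).
r_{22} = ‖u_2‖ = 2.0000.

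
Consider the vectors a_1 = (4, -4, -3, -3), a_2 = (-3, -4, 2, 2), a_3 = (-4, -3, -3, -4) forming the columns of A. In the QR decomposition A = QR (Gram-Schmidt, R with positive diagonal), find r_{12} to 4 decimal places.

r_{12} = -1.1314

a_1 = (4, -4, -3, -3); ‖a_1‖ = 7.0711, so q_1 = (0.5657, -0.5657, -0.4243, -0.4243).
r_{12} = q_1·a_2 = -1.1314.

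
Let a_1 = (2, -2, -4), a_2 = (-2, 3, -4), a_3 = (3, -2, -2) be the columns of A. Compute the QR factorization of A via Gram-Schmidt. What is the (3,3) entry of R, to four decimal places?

r_{33} = 0.9342

a_1 = (2, -2, -4); ‖a_1‖ = 4.8990, so q_1 = (0.4082, -0.4082, -0.8165).
q_1·a_2 = 0.4082·(-2) + (-0.4082)·3 + (-0.8165)·(-4) = 1.2247.
u_2 = a_2 − 1.2247·q_1 = (-2.5000, 3.5000, -3.0000).
‖u_2‖ = 5.2440, so q_2 = (-0.4767, 0.6674, -0.5721).
q_1·a_3 = 0.4082·3 + (-0.4082)·(-2) + (-0.8165)·(-2) = 3.6742; q_2·a_3 = (-0.4767)·3 + 0.6674·(-2) + (-0.5721)·(-2) = -1.6209.
u_3 = a_3 − 3.6742·q_1 + 1.6209·q_2 = (0.7273, 0.5818, 0.0727).
r_{33} = ‖u_3‖ = 0.9342.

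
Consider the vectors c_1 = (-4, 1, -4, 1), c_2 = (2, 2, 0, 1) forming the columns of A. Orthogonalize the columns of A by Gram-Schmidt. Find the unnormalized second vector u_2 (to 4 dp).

e_1 = c_1/‖c_1‖ = (-4, 1, -4, 1)/5.8310 = (-0.6860, 0.1715, -0.6860, 0.1715).
r_{12} = e_1·c_2 = -0.8575.
u_2 = c_2 + 0.8575·e_1 = (1.4118, 2.1471, -0.5882, 1.1471).

u_2 = (1.4118, 2.1471, -0.5882, 1.1471)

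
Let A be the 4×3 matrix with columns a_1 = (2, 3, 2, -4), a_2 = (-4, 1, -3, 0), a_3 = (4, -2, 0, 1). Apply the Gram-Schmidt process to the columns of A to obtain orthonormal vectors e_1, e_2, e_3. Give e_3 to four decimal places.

e_3 = (0.5812, -0.0638, -0.7962, -0.1553)

e_1 = a_1/‖a_1‖ = (2, 3, 2, -4)/5.7446 = (0.3482, 0.5222, 0.3482, -0.6963).
r_{12} = e_1·a_2 = -1.9149.
u_2 = a_2 + 1.9149·e_1 = (-3.3333, 2.0000, -2.3333, -1.3333).
‖u_2‖ = 4.7258, so e_2 = (-0.7053, 0.4232, -0.4937, -0.2821).
r_{13} = e_1·a_3 = -0.3482; r_{23} = e_2·a_3 = -3.9499.
u_3 = a_3 + 0.3482·e_1 + 3.9499·e_2 = (1.3351, -0.1465, -1.8290, -0.3569).
‖u_3‖ = 2.2971, so e_3 = (0.5812, -0.0638, -0.7962, -0.1553).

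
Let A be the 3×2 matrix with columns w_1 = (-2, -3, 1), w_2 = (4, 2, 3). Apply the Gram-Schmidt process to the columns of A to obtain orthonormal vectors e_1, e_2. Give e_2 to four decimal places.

w_1 = (-2, -3, 1); ‖w_1‖ = 3.7417, so e_1 = (-0.5345, -0.8018, 0.2673).
e_1·w_2 = (-0.5345)·4 + (-0.8018)·2 + 0.2673·3 = -2.9399.
u_2 = w_2 + 2.9399·e_1 = (2.4286, -0.3571, 3.7857).
‖u_2‖ = 4.5119, so e_2 = (0.5383, -0.0792, 0.8391).

e_2 = (0.5383, -0.0792, 0.8391)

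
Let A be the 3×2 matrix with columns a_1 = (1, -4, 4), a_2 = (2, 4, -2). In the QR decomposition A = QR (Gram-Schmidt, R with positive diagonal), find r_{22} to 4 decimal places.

a_1 = (1, -4, 4); ‖a_1‖ = 5.7446, so e_1 = (0.1741, -0.6963, 0.6963).
e_1·a_2 = 0.1741·2 + (-0.6963)·4 + 0.6963·(-2) = -3.8297.
u_2 = a_2 + 3.8297·e_1 = (2.6667, 1.3333, 0.6667).
r_{22} = ‖u_2‖ = 3.0551.

r_{22} = 3.0551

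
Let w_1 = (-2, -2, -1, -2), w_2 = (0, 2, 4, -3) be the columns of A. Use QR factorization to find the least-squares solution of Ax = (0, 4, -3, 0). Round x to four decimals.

w_1 = (-2, -2, -1, -2); ‖w_1‖ = 3.6056, so q_1 = (-0.5547, -0.5547, -0.2774, -0.5547).
q_1·w_2 = (-0.5547)·0 + (-0.5547)·2 + (-0.2774)·4 + (-0.5547)·(-3) = -0.5547.
u_2 = w_2 + 0.5547·q_1 = (-0.3077, 1.6923, 3.8462, -3.3077).
‖u_2‖ = 5.3565, so q_2 = (-0.0574, 0.3159, 0.7180, -0.6175).
Qᵀb = (-1.3868, -0.8904).
Back-substitute: x_2 = -0.8904/5.3565 = -0.1662.
x_1 = (-1.3868 + 0.5547·(-0.1662))/3.6056 = -0.4102.

x = (-0.4102, -0.1662)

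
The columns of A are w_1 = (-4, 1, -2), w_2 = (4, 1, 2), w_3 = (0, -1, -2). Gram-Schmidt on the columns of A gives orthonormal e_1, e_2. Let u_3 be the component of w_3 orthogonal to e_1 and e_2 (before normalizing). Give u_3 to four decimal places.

e_1 = w_1/‖w_1‖ = (-4, 1, -2)/4.5826 = (-0.8729, 0.2182, -0.4364).
r_{12} = e_1·w_2 = -4.1461.
u_2 = w_2 + 4.1461·e_1 = (0.3810, 1.9048, 0.1905).
‖u_2‖ = 1.9518, so e_2 = (0.1952, 0.9759, 0.0976).
r_{13} = e_1·w_3 = 0.6547; r_{23} = e_2·w_3 = -1.1711.
u_3 = w_3 − 0.6547·e_1 + 1.1711·e_2 = (0.8000, 0.0000, -1.6000).

u_3 = (0.8000, 0.0000, -1.6000)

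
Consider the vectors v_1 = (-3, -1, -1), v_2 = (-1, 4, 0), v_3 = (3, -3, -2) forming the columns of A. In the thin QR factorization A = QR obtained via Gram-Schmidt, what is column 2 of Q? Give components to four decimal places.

q_1 = v_1/‖v_1‖ = (-3, -1, -1)/3.3166 = (-0.9045, -0.3015, -0.3015).
r_{12} = q_1·v_2 = -0.3015.
u_2 = v_2 + 0.3015·q_1 = (-1.2727, 3.9091, -0.0909).
‖u_2‖ = 4.1121, so q_2 = (-0.3095, 0.9506, -0.0221).

q_2 = (-0.3095, 0.9506, -0.0221)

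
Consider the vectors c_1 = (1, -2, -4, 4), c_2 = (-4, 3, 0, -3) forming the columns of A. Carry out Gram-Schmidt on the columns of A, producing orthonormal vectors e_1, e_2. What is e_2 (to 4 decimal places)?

c_1 = (1, -2, -4, 4); ‖c_1‖ = 6.0828, so e_1 = (0.1644, -0.3288, -0.6576, 0.6576).
e_1·c_2 = 0.1644·(-4) + (-0.3288)·3 + (-0.6576)·0 + 0.6576·(-3) = -3.6168.
u_2 = c_2 + 3.6168·e_1 = (-3.4054, 1.8108, -2.3784, -0.6216).
‖u_2‖ = 4.5737, so e_2 = (-0.7446, 0.3959, -0.5200, -0.1359).

e_2 = (-0.7446, 0.3959, -0.5200, -0.1359)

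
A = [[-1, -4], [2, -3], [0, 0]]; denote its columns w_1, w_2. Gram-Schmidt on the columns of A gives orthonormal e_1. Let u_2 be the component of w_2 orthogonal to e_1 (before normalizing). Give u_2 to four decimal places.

w_1 = (-1, 2, 0); ‖w_1‖ = 2.2361, so e_1 = (-0.4472, 0.8944, 0.0000).
e_1·w_2 = (-0.4472)·(-4) + 0.8944·(-3) + 0.0000·0 = -0.8944.
u_2 = w_2 + 0.8944·e_1 = (-4.4000, -2.2000, 0.0000).

u_2 = (-4.4000, -2.2000, 0.0000)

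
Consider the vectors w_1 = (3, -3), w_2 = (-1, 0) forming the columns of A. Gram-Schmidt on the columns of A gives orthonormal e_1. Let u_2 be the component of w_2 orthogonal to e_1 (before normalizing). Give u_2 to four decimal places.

e_1 = w_1/‖w_1‖ = (3, -3)/4.2426 = (0.7071, -0.7071).
r_{12} = e_1·w_2 = -0.7071.
u_2 = w_2 + 0.7071·e_1 = (-0.5000, -0.5000).

u_2 = (-0.5000, -0.5000)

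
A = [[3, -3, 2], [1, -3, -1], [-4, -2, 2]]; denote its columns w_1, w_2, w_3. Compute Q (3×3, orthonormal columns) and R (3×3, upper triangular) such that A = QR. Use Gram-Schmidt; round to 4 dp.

w_1 = (3, 1, -4); ‖w_1‖ = 5.0990, so e_1 = (0.5883, 0.1961, -0.7845).
e_1·w_2 = 0.5883·(-3) + 0.1961·(-3) + (-0.7845)·(-2) = -0.7845.
u_2 = w_2 + 0.7845·e_1 = (-2.5385, -2.8462, -2.6154).
‖u_2‖ = 4.6244, so e_2 = (-0.5489, -0.6155, -0.5656).
e_1·w_3 = 0.5883·2 + 0.1961·(-1) + (-0.7845)·2 = -0.5883; e_2·w_3 = (-0.5489)·2 + (-0.6155)·(-1) + (-0.5656)·2 = -1.6135.
u_3 = w_3 + 0.5883·e_1 + 1.6135·e_2 = (1.4604, -1.8777, 0.6259).
‖u_3‖ = 2.4597, so e_3 = (0.5937, -0.7634, 0.2545).

Q = [[0.5883, -0.5489, 0.5937], [0.1961, -0.6155, -0.7634], [-0.7845, -0.5656, 0.2545]], R = [[5.0990, -0.7845, -0.5883], [0.0000, 4.6244, -1.6135], [0.0000, 0.0000, 2.4597]]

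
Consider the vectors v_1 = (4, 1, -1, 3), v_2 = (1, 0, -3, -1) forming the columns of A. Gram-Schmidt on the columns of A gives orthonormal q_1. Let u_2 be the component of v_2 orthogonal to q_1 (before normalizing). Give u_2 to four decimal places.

u_2 = (0.4074, -0.1481, -2.8519, -1.4444)

q_1 = v_1/‖v_1‖ = (4, 1, -1, 3)/5.1962 = (0.7698, 0.1925, -0.1925, 0.5774).
r_{12} = q_1·v_2 = 0.7698.
u_2 = v_2 − 0.7698·q_1 = (0.4074, -0.1481, -2.8519, -1.4444).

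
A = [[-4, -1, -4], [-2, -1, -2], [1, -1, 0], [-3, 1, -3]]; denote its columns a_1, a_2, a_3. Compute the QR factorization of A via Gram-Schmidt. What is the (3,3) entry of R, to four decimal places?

r_{33} = 0.8200

a_1 = (-4, -2, 1, -3); ‖a_1‖ = 5.4772, so q_1 = (-0.7303, -0.3651, 0.1826, -0.5477).
q_1·a_2 = (-0.7303)·(-1) + (-0.3651)·(-1) + 0.1826·(-1) + (-0.5477)·1 = 0.3651.
u_2 = a_2 − 0.3651·q_1 = (-0.7333, -0.8667, -1.0667, 1.2000).
‖u_2‖ = 1.9664, so q_2 = (-0.3729, -0.4407, -0.5425, 0.6103).
q_1·a_3 = (-0.7303)·(-4) + (-0.3651)·(-2) + 0.1826·0 + (-0.5477)·(-3) = 5.2947; q_2·a_3 = (-0.3729)·(-4) + (-0.4407)·(-2) + (-0.5425)·0 + 0.6103·(-3) = 0.5425.
u_3 = a_3 − 5.2947·q_1 − 0.5425·q_2 = (0.0690, 0.1724, -0.6724, -0.4310).
r_{33} = ‖u_3‖ = 0.8200.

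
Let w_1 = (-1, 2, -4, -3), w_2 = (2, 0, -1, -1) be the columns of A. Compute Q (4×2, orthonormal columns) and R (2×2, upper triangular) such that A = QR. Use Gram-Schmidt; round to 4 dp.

Q = [[-0.1826, 0.9532], [0.3651, -0.1466], [-0.7303, -0.1466], [-0.5477, -0.2200]], R = [[5.4772, 0.9129], [0.0000, 2.2730]]

e_1 = w_1/‖w_1‖ = (-1, 2, -4, -3)/5.4772 = (-0.1826, 0.3651, -0.7303, -0.5477).
r_{12} = e_1·w_2 = 0.9129.
u_2 = w_2 − 0.9129·e_1 = (2.1667, -0.3333, -0.3333, -0.5000).
‖u_2‖ = 2.2730, so e_2 = (0.9532, -0.1466, -0.1466, -0.2200).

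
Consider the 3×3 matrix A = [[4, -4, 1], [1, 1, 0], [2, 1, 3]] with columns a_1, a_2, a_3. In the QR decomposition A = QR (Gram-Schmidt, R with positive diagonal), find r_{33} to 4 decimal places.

r_{33} = 1.5909

a_1 = (4, 1, 2); ‖a_1‖ = 4.5826, so q_1 = (0.8729, 0.2182, 0.4364).
q_1·a_2 = 0.8729·(-4) + 0.2182·1 + 0.4364·1 = -2.8368.
u_2 = a_2 + 2.8368·q_1 = (-1.5238, 1.6190, 2.2381).
‖u_2‖ = 3.1547, so q_2 = (-0.4830, 0.5132, 0.7094).
q_1·a_3 = 0.8729·1 + 0.2182·0 + 0.4364·3 = 2.1822; q_2·a_3 = (-0.4830)·1 + 0.5132·0 + 0.7094·3 = 1.6453.
u_3 = a_3 − 2.1822·q_1 − 1.6453·q_2 = (-0.1100, -1.3206, 0.8804).
r_{33} = ‖u_3‖ = 1.5909.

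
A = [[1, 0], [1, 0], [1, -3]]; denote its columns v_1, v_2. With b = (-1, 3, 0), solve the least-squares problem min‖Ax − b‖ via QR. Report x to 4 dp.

v_1 = (1, 1, 1); ‖v_1‖ = 1.7321, so q_1 = (0.5774, 0.5774, 0.5774).
q_1·v_2 = 0.5774·0 + 0.5774·0 + 0.5774·(-3) = -1.7321.
u_2 = v_2 + 1.7321·q_1 = (1.0000, 1.0000, -2.0000).
‖u_2‖ = 2.4495, so q_2 = (0.4082, 0.4082, -0.8165).
Qᵀb = (1.1547, 0.8165).
Back-substitute: x_2 = 0.8165/2.4495 = 0.3333.
x_1 = (1.1547 + 1.7321·0.3333)/1.7321 = 1.0000.

x = (1.0000, 0.3333)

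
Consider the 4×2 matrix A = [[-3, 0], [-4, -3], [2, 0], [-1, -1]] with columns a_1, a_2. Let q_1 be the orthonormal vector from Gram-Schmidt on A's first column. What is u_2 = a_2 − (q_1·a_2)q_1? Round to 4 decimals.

q_1 = a_1/‖a_1‖ = (-3, -4, 2, -1)/5.4772 = (-0.5477, -0.7303, 0.3651, -0.1826).
r_{12} = q_1·a_2 = 2.3735.
u_2 = a_2 − 2.3735·q_1 = (1.3000, -1.2667, -0.8667, -0.5667).

u_2 = (1.3000, -1.2667, -0.8667, -0.5667)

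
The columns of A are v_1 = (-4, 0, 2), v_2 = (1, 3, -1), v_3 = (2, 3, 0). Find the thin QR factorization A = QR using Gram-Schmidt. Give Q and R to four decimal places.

Q = [[-0.8944, -0.0659, 0.4423], [0.0000, 0.9891, 0.1474], [0.4472, -0.1319, 0.8847]], R = [[4.4721, -1.3416, -1.7889], [0.0000, 3.0332, 2.8353], [0.0000, 0.0000, 1.3270]]

v_1 = (-4, 0, 2); ‖v_1‖ = 4.4721, so q_1 = (-0.8944, 0.0000, 0.4472).
q_1·v_2 = (-0.8944)·1 + 0.0000·3 + 0.4472·(-1) = -1.3416.
u_2 = v_2 + 1.3416·q_1 = (-0.2000, 3.0000, -0.4000).
‖u_2‖ = 3.0332, so q_2 = (-0.0659, 0.9891, -0.1319).
q_1·v_3 = (-0.8944)·2 + 0.0000·3 + 0.4472·0 = -1.7889; q_2·v_3 = (-0.0659)·2 + 0.9891·3 + (-0.1319)·0 = 2.8353.
u_3 = v_3 + 1.7889·q_1 − 2.8353·q_2 = (0.5870, 0.1957, 1.1739).
‖u_3‖ = 1.3270, so q_3 = (0.4423, 0.1474, 0.8847).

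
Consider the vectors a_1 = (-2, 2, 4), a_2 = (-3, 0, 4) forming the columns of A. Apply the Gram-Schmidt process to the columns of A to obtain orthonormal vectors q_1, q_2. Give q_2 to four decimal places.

q_2 = (-0.5307, -0.8339, 0.1516)

q_1 = a_1/‖a_1‖ = (-2, 2, 4)/4.8990 = (-0.4082, 0.4082, 0.8165).
r_{12} = q_1·a_2 = 4.4907.
u_2 = a_2 − 4.4907·q_1 = (-1.1667, -1.8333, 0.3333).
‖u_2‖ = 2.1985, so q_2 = (-0.5307, -0.8339, 0.1516).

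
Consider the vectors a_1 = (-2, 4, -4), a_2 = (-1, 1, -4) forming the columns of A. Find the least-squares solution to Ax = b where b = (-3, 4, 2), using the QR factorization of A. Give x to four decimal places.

x = (1.6707, -2.0976)

q_1 = a_1/‖a_1‖ = (-2, 4, -4)/6.0000 = (-0.3333, 0.6667, -0.6667).
r_{12} = q_1·a_2 = 3.6667.
u_2 = a_2 − 3.6667·q_1 = (0.2222, -1.4444, -1.5556).
‖u_2‖ = 2.1344, so q_2 = (0.1041, -0.6768, -0.7288).
Qᵀb = (2.3333, -4.4770).
Back-substitute: x_2 = -4.4770/2.1344 = -2.0976.
x_1 = (2.3333 − 3.6667·(-2.0976))/6.0000 = 1.6707.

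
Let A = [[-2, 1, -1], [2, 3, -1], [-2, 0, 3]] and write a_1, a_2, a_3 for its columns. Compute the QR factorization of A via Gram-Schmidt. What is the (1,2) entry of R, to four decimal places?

q_1 = a_1/‖a_1‖ = (-2, 2, -2)/3.4641 = (-0.5774, 0.5774, -0.5774).
r_{12} = q_1·a_2 = 1.1547.

r_{12} = 1.1547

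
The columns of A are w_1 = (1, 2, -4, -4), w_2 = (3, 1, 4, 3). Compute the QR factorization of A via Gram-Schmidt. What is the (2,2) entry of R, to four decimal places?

r_{22} = 4.5500

w_1 = (1, 2, -4, -4); ‖w_1‖ = 6.0828, so e_1 = (0.1644, 0.3288, -0.6576, -0.6576).
e_1·w_2 = 0.1644·3 + 0.3288·1 + (-0.6576)·4 + (-0.6576)·3 = -3.7812.
u_2 = w_2 + 3.7812·e_1 = (3.6216, 2.2432, 1.5135, 0.5135).
r_{22} = ‖u_2‖ = 4.5500.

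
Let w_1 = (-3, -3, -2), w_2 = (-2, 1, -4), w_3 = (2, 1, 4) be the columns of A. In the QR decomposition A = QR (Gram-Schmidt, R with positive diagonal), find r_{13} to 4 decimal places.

r_{13} = -3.6244

w_1 = (-3, -3, -2); ‖w_1‖ = 4.6904, so q_1 = (-0.6396, -0.6396, -0.4264).
r_{13} = q_1·w_3 = -3.6244.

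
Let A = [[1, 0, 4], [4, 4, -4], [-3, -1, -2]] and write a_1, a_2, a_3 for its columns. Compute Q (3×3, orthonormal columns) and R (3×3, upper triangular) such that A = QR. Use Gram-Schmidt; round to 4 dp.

Q = [[0.1961, -0.4140, 0.8889], [0.7845, 0.6101, 0.1111], [-0.5883, 0.6755, 0.4444]], R = [[5.0990, 3.7262, -1.1767], [0.0000, 1.7650, -5.4477], [0.0000, 0.0000, 2.2222]]

a_1 = (1, 4, -3); ‖a_1‖ = 5.0990, so e_1 = (0.1961, 0.7845, -0.5883).
e_1·a_2 = 0.1961·0 + 0.7845·4 + (-0.5883)·(-1) = 3.7262.
u_2 = a_2 − 3.7262·e_1 = (-0.7308, 1.0769, 1.1923).
‖u_2‖ = 1.7650, so e_2 = (-0.4140, 0.6101, 0.6755).
e_1·a_3 = 0.1961·4 + 0.7845·(-4) + (-0.5883)·(-2) = -1.1767; e_2·a_3 = (-0.4140)·4 + 0.6101·(-4) + 0.6755·(-2) = -5.4477.
u_3 = a_3 + 1.1767·e_1 + 5.4477·e_2 = (1.9753, 0.2469, 0.9877).
‖u_3‖ = 2.2222, so e_3 = (0.8889, 0.1111, 0.4444).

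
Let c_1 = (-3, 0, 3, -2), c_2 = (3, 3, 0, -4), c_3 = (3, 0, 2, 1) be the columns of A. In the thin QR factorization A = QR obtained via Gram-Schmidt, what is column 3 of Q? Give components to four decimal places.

c_1 = (-3, 0, 3, -2); ‖c_1‖ = 4.6904, so q_1 = (-0.6396, 0.0000, 0.6396, -0.4264).
q_1·c_2 = (-0.6396)·3 + 0.0000·3 + 0.6396·0 + (-0.4264)·(-4) = -0.2132.
u_2 = c_2 + 0.2132·q_1 = (2.8636, 3.0000, 0.1364, -4.0909).
‖u_2‖ = 5.8271, so q_2 = (0.4914, 0.5148, 0.0234, -0.7021).
q_1·c_3 = (-0.6396)·3 + 0.0000·0 + 0.6396·2 + (-0.4264)·1 = -1.0660; q_2·c_3 = 0.4914·3 + 0.5148·0 + 0.0234·2 + (-0.7021)·1 = 0.8191.
u_3 = c_3 + 1.0660·q_1 − 0.8191·q_2 = (1.9157, -0.4217, 2.6627, 1.1205).
‖u_3‖ = 3.4918, so q_3 = (0.5486, -0.1208, 0.7625, 0.3209).

q_3 = (0.5486, -0.1208, 0.7625, 0.3209)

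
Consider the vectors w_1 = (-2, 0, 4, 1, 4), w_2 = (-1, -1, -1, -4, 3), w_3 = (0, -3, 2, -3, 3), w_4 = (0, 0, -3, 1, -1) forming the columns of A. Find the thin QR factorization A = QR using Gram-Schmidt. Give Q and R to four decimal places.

w_1 = (-2, 0, 4, 1, 4); ‖w_1‖ = 6.0828, so e_1 = (-0.3288, 0.0000, 0.6576, 0.1644, 0.6576).
e_1·w_2 = (-0.3288)·(-1) + 0.0000·(-1) + 0.6576·(-1) + 0.1644·(-4) + 0.6576·3 = 0.9864.
u_2 = w_2 − 0.9864·e_1 = (-0.6757, -1.0000, -1.6486, -4.1622, 2.3514).
‖u_2‖ = 5.1988, so e_2 = (-0.1300, -0.1924, -0.3171, -0.8006, 0.4523).
e_1·w_3 = (-0.3288)·0 + 0.0000·(-3) + 0.6576·2 + 0.1644·(-3) + 0.6576·3 = 2.7948; e_2·w_3 = (-0.1300)·0 + (-0.1924)·(-3) + (-0.3171)·2 + (-0.8006)·(-3) + 0.4523·3 = 3.7015.
u_3 = w_3 − 2.7948·e_1 − 3.7015·e_2 = (1.4000, -2.2880, 1.3360, -0.4960, -0.5120).
‖u_3‖ = 3.0803, so e_3 = (0.4545, -0.7428, 0.4337, -0.1610, -0.1662).
e_1·w_4 = (-0.3288)·0 + 0.0000·0 + 0.6576·(-3) + 0.1644·1 + 0.6576·(-1) = -2.4660; e_2·w_4 = (-0.1300)·0 + (-0.1924)·0 + (-0.3171)·(-3) + (-0.8006)·1 + 0.4523·(-1) = -0.3015; e_3·w_4 = 0.4545·0 + (-0.7428)·0 + 0.4337·(-3) + (-0.1610)·1 + (-0.1662)·(-1) = -1.2960.
u_4 = w_4 + 2.4660·e_1 + 0.3015·e_2 + 1.2960·e_3 = (-0.2610, -1.0207, -0.9119, 0.9553, 0.5426).
‖u_4‖ = 1.7744, so e_4 = (-0.1471, -0.5752, -0.5139, 0.5384, 0.3058).

Q = [[-0.3288, -0.1300, 0.4545, -0.1471], [0.0000, -0.1924, -0.7428, -0.5752], [0.6576, -0.3171, 0.4337, -0.5139], [0.1644, -0.8006, -0.1610, 0.5384], [0.6576, 0.4523, -0.1662, 0.3058]], R = [[6.0828, 0.9864, 2.7948, -2.4660], [0.0000, 5.1988, 3.7015, -0.3015], [0.0000, 0.0000, 3.0803, -1.2960], [0.0000, 0.0000, 0.0000, 1.7744]]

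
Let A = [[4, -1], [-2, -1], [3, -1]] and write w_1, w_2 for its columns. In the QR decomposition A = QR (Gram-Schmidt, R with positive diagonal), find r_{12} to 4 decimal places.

r_{12} = -0.9285

e_1 = w_1/‖w_1‖ = (4, -2, 3)/5.3852 = (0.7428, -0.3714, 0.5571).
r_{12} = e_1·w_2 = -0.9285.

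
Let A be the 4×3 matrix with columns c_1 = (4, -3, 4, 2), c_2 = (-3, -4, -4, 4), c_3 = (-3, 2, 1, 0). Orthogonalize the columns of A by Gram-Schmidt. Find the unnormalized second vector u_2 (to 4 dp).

u_2 = (-2.2889, -4.5333, -3.2889, 4.3556)

c_1 = (4, -3, 4, 2); ‖c_1‖ = 6.7082, so e_1 = (0.5963, -0.4472, 0.5963, 0.2981).
e_1·c_2 = 0.5963·(-3) + (-0.4472)·(-4) + 0.5963·(-4) + 0.2981·4 = -1.1926.
u_2 = c_2 + 1.1926·e_1 = (-2.2889, -4.5333, -3.2889, 4.3556).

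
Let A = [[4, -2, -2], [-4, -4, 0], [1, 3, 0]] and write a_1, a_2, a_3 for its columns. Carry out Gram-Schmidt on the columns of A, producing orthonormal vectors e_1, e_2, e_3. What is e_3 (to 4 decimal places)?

a_1 = (4, -4, 1); ‖a_1‖ = 5.7446, so e_1 = (0.6963, -0.6963, 0.1741).
e_1·a_2 = 0.6963·(-2) + (-0.6963)·(-4) + 0.1741·3 = 1.9149.
u_2 = a_2 − 1.9149·e_1 = (-3.3333, -2.6667, 2.6667).
‖u_2‖ = 5.0332, so e_2 = (-0.6623, -0.5298, 0.5298).
e_1·a_3 = 0.6963·(-2) + (-0.6963)·0 + 0.1741·0 = -1.3926; e_2·a_3 = (-0.6623)·(-2) + (-0.5298)·0 + 0.5298·0 = 1.3245.
u_3 = a_3 + 1.3926·e_1 − 1.3245·e_2 = (-0.1531, -0.2679, -0.4593).
‖u_3‖ = 0.5534, so e_3 = (-0.2767, -0.4842, -0.8301).

e_3 = (-0.2767, -0.4842, -0.8301)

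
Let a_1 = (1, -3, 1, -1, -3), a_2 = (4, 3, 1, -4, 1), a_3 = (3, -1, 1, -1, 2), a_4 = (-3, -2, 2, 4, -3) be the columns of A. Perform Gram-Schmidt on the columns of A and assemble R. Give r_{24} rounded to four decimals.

a_1 = (1, -3, 1, -1, -3); ‖a_1‖ = 4.5826, so q_1 = (0.2182, -0.6547, 0.2182, -0.2182, -0.6547).
q_1·a_2 = 0.2182·4 + (-0.6547)·3 + 0.2182·1 + (-0.2182)·(-4) + (-0.6547)·1 = -0.6547.
u_2 = a_2 + 0.6547·q_1 = (4.1429, 2.5714, 1.1429, -4.1429, 0.5714).
‖u_2‖ = 6.5247, so q_2 = (0.6350, 0.3941, 0.1752, -0.6350, 0.0876).
r_{24} = q_2·a_4 = -5.1453.

r_{24} = -5.1453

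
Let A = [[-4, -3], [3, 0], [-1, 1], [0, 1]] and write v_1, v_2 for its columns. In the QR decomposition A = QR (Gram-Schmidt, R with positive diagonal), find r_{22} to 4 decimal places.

r_{22} = 2.5192

v_1 = (-4, 3, -1, 0); ‖v_1‖ = 5.0990, so e_1 = (-0.7845, 0.5883, -0.1961, 0.0000).
e_1·v_2 = (-0.7845)·(-3) + 0.5883·0 + (-0.1961)·1 + 0.0000·1 = 2.1573.
u_2 = v_2 − 2.1573·e_1 = (-1.3077, -1.2692, 1.4231, 1.0000).
r_{22} = ‖u_2‖ = 2.5192.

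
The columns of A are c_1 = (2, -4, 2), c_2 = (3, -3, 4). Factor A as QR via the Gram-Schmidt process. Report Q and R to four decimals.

Q = [[0.4082, 0.3450], [-0.8165, 0.5521], [0.4082, 0.7591]], R = [[4.8990, 5.3072], [0.0000, 2.4152]]

c_1 = (2, -4, 2); ‖c_1‖ = 4.8990, so e_1 = (0.4082, -0.8165, 0.4082).
e_1·c_2 = 0.4082·3 + (-0.8165)·(-3) + 0.4082·4 = 5.3072.
u_2 = c_2 − 5.3072·e_1 = (0.8333, 1.3333, 1.8333).
‖u_2‖ = 2.4152, so e_2 = (0.3450, 0.5521, 0.7591).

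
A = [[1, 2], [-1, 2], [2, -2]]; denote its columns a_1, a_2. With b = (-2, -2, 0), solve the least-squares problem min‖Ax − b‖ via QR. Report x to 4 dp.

x = (-0.5714, -0.8571)

a_1 = (1, -1, 2); ‖a_1‖ = 2.4495, so q_1 = (0.4082, -0.4082, 0.8165).
q_1·a_2 = 0.4082·2 + (-0.4082)·2 + 0.8165·(-2) = -1.6330.
u_2 = a_2 + 1.6330·q_1 = (2.6667, 1.3333, -0.6667).
‖u_2‖ = 3.0551, so q_2 = (0.8729, 0.4364, -0.2182).
Qᵀb = (0.0000, -2.6186).
Back-substitute: x_2 = -2.6186/3.0551 = -0.8571.
x_1 = (0.0000 + 1.6330·(-0.8571))/2.4495 = -0.5714.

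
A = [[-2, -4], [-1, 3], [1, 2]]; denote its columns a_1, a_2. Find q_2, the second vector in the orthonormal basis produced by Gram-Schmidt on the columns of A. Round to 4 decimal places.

a_1 = (-2, -1, 1); ‖a_1‖ = 2.4495, so q_1 = (-0.8165, -0.4082, 0.4082).
q_1·a_2 = (-0.8165)·(-4) + (-0.4082)·3 + 0.4082·2 = 2.8577.
u_2 = a_2 − 2.8577·q_1 = (-1.6667, 4.1667, 0.8333).
‖u_2‖ = 4.5644, so q_2 = (-0.3651, 0.9129, 0.1826).

q_2 = (-0.3651, 0.9129, 0.1826)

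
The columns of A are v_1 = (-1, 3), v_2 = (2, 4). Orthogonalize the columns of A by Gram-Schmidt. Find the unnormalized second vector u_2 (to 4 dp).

v_1 = (-1, 3); ‖v_1‖ = 3.1623, so e_1 = (-0.3162, 0.9487).
e_1·v_2 = (-0.3162)·2 + 0.9487·4 = 3.1623.
u_2 = v_2 − 3.1623·e_1 = (3.0000, 1.0000).

u_2 = (3.0000, 1.0000)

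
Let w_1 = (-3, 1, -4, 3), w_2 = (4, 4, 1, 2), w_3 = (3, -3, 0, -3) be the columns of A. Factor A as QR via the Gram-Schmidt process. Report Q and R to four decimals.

e_1 = w_1/‖w_1‖ = (-3, 1, -4, 3)/5.9161 = (-0.5071, 0.1690, -0.6761, 0.5071).
r_{12} = e_1·w_2 = -1.0142.
u_2 = w_2 + 1.0142·e_1 = (3.4857, 4.1714, 0.3143, 2.5143).
‖u_2‖ = 5.9976, so e_2 = (0.5812, 0.6955, 0.0524, 0.4192).
r_{13} = e_1·w_3 = -3.5496; r_{23} = e_2·w_3 = -1.6006.
u_3 = w_3 + 3.5496·e_1 + 1.6006·e_2 = (2.1303, -1.2867, -2.3161, -0.5290).
‖u_3‖ = 3.4406, so e_3 = (0.6191, -0.3740, -0.6732, -0.1537).

Q = [[-0.5071, 0.5812, 0.6191], [0.1690, 0.6955, -0.3740], [-0.6761, 0.0524, -0.6732], [0.5071, 0.4192, -0.1537]], R = [[5.9161, -1.0142, -3.5496], [0.0000, 5.9976, -1.6006], [0.0000, 0.0000, 3.4406]]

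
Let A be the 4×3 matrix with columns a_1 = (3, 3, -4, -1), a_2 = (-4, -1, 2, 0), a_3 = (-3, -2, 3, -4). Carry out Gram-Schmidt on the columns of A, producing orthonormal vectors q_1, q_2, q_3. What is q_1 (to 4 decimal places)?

q_1 = (0.5071, 0.5071, -0.6761, -0.1690)

a_1 = (3, 3, -4, -1); ‖a_1‖ = 5.9161, so q_1 = (0.5071, 0.5071, -0.6761, -0.1690).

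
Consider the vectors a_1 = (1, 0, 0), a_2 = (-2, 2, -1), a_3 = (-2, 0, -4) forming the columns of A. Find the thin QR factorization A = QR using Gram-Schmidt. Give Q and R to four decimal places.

a_1 = (1, 0, 0); ‖a_1‖ = 1.0000, so e_1 = (1.0000, 0.0000, 0.0000).
e_1·a_2 = 1.0000·(-2) + 0.0000·2 + 0.0000·(-1) = -2.0000.
u_2 = a_2 + 2.0000·e_1 = (0.0000, 2.0000, -1.0000).
‖u_2‖ = 2.2361, so e_2 = (0.0000, 0.8944, -0.4472).
e_1·a_3 = 1.0000·(-2) + 0.0000·0 + 0.0000·(-4) = -2.0000; e_2·a_3 = 0.0000·(-2) + 0.8944·0 + (-0.4472)·(-4) = 1.7889.
u_3 = a_3 + 2.0000·e_1 − 1.7889·e_2 = (0.0000, -1.6000, -3.2000).
‖u_3‖ = 3.5777, so e_3 = (0.0000, -0.4472, -0.8944).

Q = [[1.0000, 0.0000, 0.0000], [0.0000, 0.8944, -0.4472], [0.0000, -0.4472, -0.8944]], R = [[1.0000, -2.0000, -2.0000], [0.0000, 2.2361, 1.7889], [0.0000, 0.0000, 3.5777]]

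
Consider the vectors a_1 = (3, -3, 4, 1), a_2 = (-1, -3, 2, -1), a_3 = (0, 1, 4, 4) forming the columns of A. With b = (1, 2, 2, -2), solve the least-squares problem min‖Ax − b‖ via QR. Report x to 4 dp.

a_1 = (3, -3, 4, 1); ‖a_1‖ = 5.9161, so e_1 = (0.5071, -0.5071, 0.6761, 0.1690).
e_1·a_2 = 0.5071·(-1) + (-0.5071)·(-3) + 0.6761·2 + 0.1690·(-1) = 2.1974.
u_2 = a_2 − 2.1974·e_1 = (-2.1143, -1.8857, 0.5143, -1.3714).
‖u_2‖ = 3.1893, so e_2 = (-0.6629, -0.5913, 0.1613, -0.4300).
e_1·a_3 = 0.5071·0 + (-0.5071)·1 + 0.6761·4 + 0.1690·4 = 2.8735; e_2·a_3 = (-0.6629)·0 + (-0.5913)·1 + 0.1613·4 + (-0.4300)·4 = -1.6663.
u_3 = a_3 − 2.8735·e_1 + 1.6663·e_2 = (-2.5618, 1.4719, 2.3258, 2.7978).
‖u_3‖ = 4.6868, so e_3 = (-0.5466, 0.3141, 0.4963, 0.5969).
Qᵀb = (0.5071, -0.6629, -0.1199).
Back-substitute: x_3 = -0.1199/4.6868 = -0.0256.
x_2 = (-0.6629 + 1.6663·(-0.0256))/3.1893 = -0.2212.
x_1 = (0.5071 − 2.1974·(-0.2212) − 2.8735·(-0.0256))/5.9161 = 0.1803.

x = (0.1803, -0.2212, -0.0256)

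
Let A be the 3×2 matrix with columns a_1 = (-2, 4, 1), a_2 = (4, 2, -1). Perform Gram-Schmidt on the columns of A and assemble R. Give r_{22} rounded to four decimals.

a_1 = (-2, 4, 1); ‖a_1‖ = 4.5826, so q_1 = (-0.4364, 0.8729, 0.2182).
q_1·a_2 = (-0.4364)·4 + 0.8729·2 + 0.2182·(-1) = -0.2182.
u_2 = a_2 + 0.2182·q_1 = (3.9048, 2.1905, -0.9524).
r_{22} = ‖u_2‖ = 4.5774.

r_{22} = 4.5774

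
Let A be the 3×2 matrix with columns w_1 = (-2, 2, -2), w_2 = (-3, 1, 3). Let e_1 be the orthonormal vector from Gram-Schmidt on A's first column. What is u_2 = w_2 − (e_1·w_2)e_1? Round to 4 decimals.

u_2 = (-2.6667, 0.6667, 3.3333)

w_1 = (-2, 2, -2); ‖w_1‖ = 3.4641, so e_1 = (-0.5774, 0.5774, -0.5774).
e_1·w_2 = (-0.5774)·(-3) + 0.5774·1 + (-0.5774)·3 = 0.5774.
u_2 = w_2 − 0.5774·e_1 = (-2.6667, 0.6667, 3.3333).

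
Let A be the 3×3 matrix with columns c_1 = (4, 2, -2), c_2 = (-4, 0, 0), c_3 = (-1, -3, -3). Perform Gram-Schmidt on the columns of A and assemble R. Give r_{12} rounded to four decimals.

c_1 = (4, 2, -2); ‖c_1‖ = 4.8990, so e_1 = (0.8165, 0.4082, -0.4082).
r_{12} = e_1·c_2 = -3.2660.

r_{12} = -3.2660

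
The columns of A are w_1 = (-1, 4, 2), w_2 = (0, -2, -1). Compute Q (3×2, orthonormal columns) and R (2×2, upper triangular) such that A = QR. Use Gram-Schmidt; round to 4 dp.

Q = [[-0.2182, -0.9759], [0.8729, -0.1952], [0.4364, -0.0976]], R = [[4.5826, -2.1822], [0.0000, 0.4880]]

w_1 = (-1, 4, 2); ‖w_1‖ = 4.5826, so e_1 = (-0.2182, 0.8729, 0.4364).
e_1·w_2 = (-0.2182)·0 + 0.8729·(-2) + 0.4364·(-1) = -2.1822.
u_2 = w_2 + 2.1822·e_1 = (-0.4762, -0.0952, -0.0476).
‖u_2‖ = 0.4880, so e_2 = (-0.9759, -0.1952, -0.0976).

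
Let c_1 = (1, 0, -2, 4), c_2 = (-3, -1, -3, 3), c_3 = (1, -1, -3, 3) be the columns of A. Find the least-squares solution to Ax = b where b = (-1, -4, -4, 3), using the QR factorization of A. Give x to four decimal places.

x = (-1.2500, 0.5625, 1.9375)

c_1 = (1, 0, -2, 4); ‖c_1‖ = 4.5826, so e_1 = (0.2182, 0.0000, -0.4364, 0.8729).
e_1·c_2 = 0.2182·(-3) + 0.0000·(-1) + (-0.4364)·(-3) + 0.8729·3 = 3.2733.
u_2 = c_2 − 3.2733·e_1 = (-3.7143, -1.0000, -1.5714, 0.1429).
‖u_2‖ = 4.1576, so e_2 = (-0.8934, -0.2405, -0.3780, 0.0344).
e_1·c_3 = 0.2182·1 + 0.0000·(-1) + (-0.4364)·(-3) + 0.8729·3 = 4.1461; e_2·c_3 = (-0.8934)·1 + (-0.2405)·(-1) + (-0.3780)·(-3) + 0.0344·3 = 0.5841.
u_3 = c_3 − 4.1461·e_1 − 0.5841·e_2 = (0.6171, -0.8595, -0.9697, -0.6391).
‖u_3‖ = 1.5711, so e_3 = (0.3928, -0.5471, -0.6172, -0.4068).
Qᵀb = (4.1461, 3.4704, 3.0440).
Back-substitute: x_3 = 3.0440/1.5711 = 1.9375.
x_2 = (3.4704 − 0.5841·1.9375)/4.1576 = 0.5625.
x_1 = (4.1461 − 3.2733·0.5625 − 4.1461·1.9375)/4.5826 = -1.2500.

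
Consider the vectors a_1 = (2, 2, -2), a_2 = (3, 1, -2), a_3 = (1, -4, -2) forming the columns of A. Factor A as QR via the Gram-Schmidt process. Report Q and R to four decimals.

Q = [[0.5774, 0.7071, -0.4082], [0.5774, -0.7071, -0.4082], [-0.5774, 0.0000, -0.8165]], R = [[3.4641, 3.4641, -0.5774], [0.0000, 1.4142, 3.5355], [0.0000, 0.0000, 2.8577]]

e_1 = a_1/‖a_1‖ = (2, 2, -2)/3.4641 = (0.5774, 0.5774, -0.5774).
r_{12} = e_1·a_2 = 3.4641.
u_2 = a_2 − 3.4641·e_1 = (1.0000, -1.0000, 0.0000).
‖u_2‖ = 1.4142, so e_2 = (0.7071, -0.7071, 0.0000).
r_{13} = e_1·a_3 = -0.5774; r_{23} = e_2·a_3 = 3.5355.
u_3 = a_3 + 0.5774·e_1 − 3.5355·e_2 = (-1.1667, -1.1667, -2.3333).
‖u_3‖ = 2.8577, so e_3 = (-0.4082, -0.4082, -0.8165).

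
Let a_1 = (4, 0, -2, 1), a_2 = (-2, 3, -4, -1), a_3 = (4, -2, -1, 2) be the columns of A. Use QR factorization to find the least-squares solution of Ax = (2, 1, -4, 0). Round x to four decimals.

x = (0.5004, 0.6393, 0.3065)

a_1 = (4, 0, -2, 1); ‖a_1‖ = 4.5826, so e_1 = (0.8729, 0.0000, -0.4364, 0.2182).
e_1·a_2 = 0.8729·(-2) + 0.0000·3 + (-0.4364)·(-4) + 0.2182·(-1) = -0.2182.
u_2 = a_2 + 0.2182·e_1 = (-1.8095, 3.0000, -4.0952, -0.9524).
‖u_2‖ = 5.4729, so e_2 = (-0.3306, 0.5482, -0.7483, -0.1740).
e_1·a_3 = 0.8729·4 + 0.0000·(-2) + (-0.4364)·(-1) + 0.2182·2 = 4.3644; e_2·a_3 = (-0.3306)·4 + 0.5482·(-2) + (-0.7483)·(-1) + (-0.1740)·2 = -2.0186.
u_3 = a_3 − 4.3644·e_1 + 2.0186·e_2 = (-0.4769, -0.8935, -0.6057, 0.6963).
‖u_3‖ = 1.3702, so e_3 = (-0.3481, -0.6521, -0.4421, 0.5082).
Qᵀb = (3.4915, 2.8800, 0.4200).
Back-substitute: x_3 = 0.4200/1.3702 = 0.3065.
x_2 = (2.8800 + 2.0186·0.3065)/5.4729 = 0.6393.
x_1 = (3.4915 + 0.2182·0.6393 − 4.3644·0.3065)/4.5826 = 0.5004.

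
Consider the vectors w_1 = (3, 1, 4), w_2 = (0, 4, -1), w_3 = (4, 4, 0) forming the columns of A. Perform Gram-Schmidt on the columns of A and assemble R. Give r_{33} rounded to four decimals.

q_1 = w_1/‖w_1‖ = (3, 1, 4)/5.0990 = (0.5883, 0.1961, 0.7845).
r_{12} = q_1·w_2 = 0.0000.
u_2 = w_2 + 0.0000·q_1 = (0.0000, 4.0000, -1.0000).
‖u_2‖ = 4.1231, so q_2 = (0.0000, 0.9701, -0.2425).
r_{13} = q_1·w_3 = 3.1379; r_{23} = q_2·w_3 = 3.8806.
u_3 = w_3 − 3.1379·q_1 − 3.8806·q_2 = (2.1538, -0.3801, -1.5204).
r_{33} = ‖u_3‖ = 2.6636.

r_{33} = 2.6636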